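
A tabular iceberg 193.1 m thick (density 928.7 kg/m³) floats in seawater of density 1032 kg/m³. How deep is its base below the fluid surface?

Draft d = t ρ_obj/ρ_fluid = 193.1 m × 928.7/1032 = 174 m.

174 m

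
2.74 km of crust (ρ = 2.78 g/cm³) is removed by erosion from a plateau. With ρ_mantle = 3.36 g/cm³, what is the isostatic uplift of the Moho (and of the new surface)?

Unloading: uplift u = e ρ_c/ρ_m = 2.74 km × 2.78/3.36 = 2.27 km.

2.27 km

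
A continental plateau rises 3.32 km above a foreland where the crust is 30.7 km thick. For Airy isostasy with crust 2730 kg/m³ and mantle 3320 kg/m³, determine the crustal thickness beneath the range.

49.4 km

Root depth r = h ρ_c / (ρ_m − ρ_c) = 3.32 km × 2730 / 590 = 15.36 km.
Total thickness = T + h + r = 30.7 km + 3.32 km + 15.36 km = 49.4 km.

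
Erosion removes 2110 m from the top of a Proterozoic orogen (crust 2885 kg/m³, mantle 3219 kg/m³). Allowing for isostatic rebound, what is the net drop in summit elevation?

Rebound u = e ρ_c/ρ_m = 2110 m × 2885/3219 = 1891 m.
Net surface drop = e − u = 2110 m − 1891 m = e (ρ_m − ρ_c)/ρ_m = 219 m.

219 m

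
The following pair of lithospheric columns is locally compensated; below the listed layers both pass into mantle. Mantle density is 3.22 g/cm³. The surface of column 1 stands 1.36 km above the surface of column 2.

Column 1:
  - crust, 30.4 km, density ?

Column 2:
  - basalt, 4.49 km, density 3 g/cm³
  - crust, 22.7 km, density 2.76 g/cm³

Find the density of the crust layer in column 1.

Take the compensation level at the base of the deeper column (depth z_c below the surface of column 1) and equate Σ ρ_i t_i down to z_c; mantle fills any gap and the z_c terms cancel.
Column 1: 30.4×ρ + (z_c − 30.4)×3.22
Column 2: 1.36×0 + 4.49×3 + 22.7×2.76 + (z_c − 1.36 − 27.19)×3.22
The z_c×3.22 term appears on both sides and cancels. Collect the known terms of each column as K = Σ(ρt)_known − 3.22 × (depth of known layers): K_1 = 0 − 3.22×30.4 = −97.888; K_2 = 76.122 − 3.22×(1.36 + 27.19) = −15.809.
Balance: K_1 + 30.4×ρ = K_2, so ρ = (K_2 − K_1)/30.4 = 82.079/30.4 = 2.7 g/cm³.

2.7 g/cm³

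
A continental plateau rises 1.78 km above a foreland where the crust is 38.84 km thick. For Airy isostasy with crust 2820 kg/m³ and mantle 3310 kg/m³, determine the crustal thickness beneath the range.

Root depth r = h ρ_c / (ρ_m − ρ_c) = 1.78 km × 2820 / 490 = 10.24 km.
Total thickness = T + h + r = 38.84 km + 1.78 km + 10.24 km = 50.9 km.

50.9 km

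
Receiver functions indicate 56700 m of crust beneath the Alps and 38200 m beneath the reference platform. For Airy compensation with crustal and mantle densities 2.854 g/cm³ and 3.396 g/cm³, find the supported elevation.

Excess crust Δ = 56700 m − 38200 m = 18500 m, split between elevation h and root r with h + r = Δ.
Airy balance ρ_c h = (ρ_m − ρ_c) r gives r = h ρ_c/(ρ_m − ρ_c), so h (1 + ρ_c/(ρ_m − ρ_c)) = Δ, i.e. h = Δ (ρ_m − ρ_c)/ρ_m.
h = 18500 m × 0.542/3.396 = 2950 m.

2950 m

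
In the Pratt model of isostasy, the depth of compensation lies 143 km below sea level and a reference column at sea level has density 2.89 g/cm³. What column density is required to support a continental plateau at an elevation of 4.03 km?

Pratt balance: ρ_ref D = ρ (D + h).
ρ = ρ_ref D/(D + h) = 2.89 × 143 km/(143 km + 4.03 km) = 2.81 g/cm³.

2.81 g/cm³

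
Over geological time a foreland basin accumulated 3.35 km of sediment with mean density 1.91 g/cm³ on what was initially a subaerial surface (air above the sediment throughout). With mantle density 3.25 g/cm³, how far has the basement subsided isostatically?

Subaerial load: s = t ρ_sed / ρ_m = 3.35 km × 1.91/3.25 = 1.97 km.

1.97 km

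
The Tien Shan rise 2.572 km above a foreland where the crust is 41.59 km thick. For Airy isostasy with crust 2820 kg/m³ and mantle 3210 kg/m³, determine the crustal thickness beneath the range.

Root depth r = h ρ_c / (ρ_m − ρ_c) = 2.572 km × 2820 / 390 = 18.6 km.
Total thickness = T + h + r = 41.59 km + 2.572 km + 18.6 km = 62.8 km.

62.8 km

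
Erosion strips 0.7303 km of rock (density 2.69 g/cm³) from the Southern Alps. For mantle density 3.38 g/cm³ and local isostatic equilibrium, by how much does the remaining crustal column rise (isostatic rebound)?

Unloading: uplift u = e ρ_c/ρ_m = 0.7303 km × 2.69/3.38 = 0.581 km.

0.581 km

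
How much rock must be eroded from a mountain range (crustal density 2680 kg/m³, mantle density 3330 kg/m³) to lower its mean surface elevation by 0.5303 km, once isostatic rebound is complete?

Net drop Δ = e − u = e − e ρ_c/ρ_m = e (ρ_m − ρ_c)/ρ_m.
e = Δ ρ_m/(ρ_m − ρ_c) = 0.5303 km × 3330/650 = 2.72 km.

2.72 km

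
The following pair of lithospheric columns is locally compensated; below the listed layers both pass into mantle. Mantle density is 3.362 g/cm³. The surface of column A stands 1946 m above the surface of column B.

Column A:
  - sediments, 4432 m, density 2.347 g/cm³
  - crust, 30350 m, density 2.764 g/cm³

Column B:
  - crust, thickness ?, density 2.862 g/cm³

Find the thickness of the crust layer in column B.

Take the compensation level at the base of the deeper column (depth z_c below the surface of column A) and equate Σ ρ_i t_i down to z_c; mantle fills any gap and the z_c terms cancel.
Column A: 4432×2.347 + 30350×2.764 + (z_c − 34782)×3.362
Column B: 1946×0 + x×2.862 + (z_c − 1946 − 0 − x)×3.362
The z_c×3.362 term appears on both sides and cancels. Collect the known terms of each column as K = Σ(ρt)_known − 3.362 × (depth of known layers): K_A = 94289.304 − 3.362×34782 = −22647.78; K_B = 0 − 3.362×(1946 + 0) = −6542.452.
Balance: K_A = K_B − x×(3.362 − 2.862), so x = (K_B − K_A)/(3.362 − 2.862) = 16105.3/0.5 = 32200 m.

32200 m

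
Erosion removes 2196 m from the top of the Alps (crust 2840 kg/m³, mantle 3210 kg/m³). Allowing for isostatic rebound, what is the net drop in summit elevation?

253 m

Rebound u = e ρ_c/ρ_m = 2196 m × 2840/3210 = 1943 m.
Net surface drop = e − u = 2196 m − 1943 m = e (ρ_m − ρ_c)/ρ_m = 253 m.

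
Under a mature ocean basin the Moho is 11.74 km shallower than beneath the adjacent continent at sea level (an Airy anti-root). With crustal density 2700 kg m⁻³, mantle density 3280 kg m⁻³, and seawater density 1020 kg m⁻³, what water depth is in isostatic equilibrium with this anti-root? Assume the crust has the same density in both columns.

4.05 km

Replacing a thickness d of crust by seawater at the top must be balanced by replacing crust with mantle at the base: d (ρ_c − ρ_w) = a (ρ_m − ρ_c).
d = a (ρ_m − ρ_c)/(ρ_c − ρ_w) = 11.74 km × 580/1680 = 4.05 km.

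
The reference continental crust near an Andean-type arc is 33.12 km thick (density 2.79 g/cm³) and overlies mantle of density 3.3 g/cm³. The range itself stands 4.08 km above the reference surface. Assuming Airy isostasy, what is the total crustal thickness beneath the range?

Root depth r = h ρ_c / (ρ_m − ρ_c) = 4.08 km × 2.79 / 0.51 = 22.32 km.
Total thickness = T + h + r = 33.12 km + 4.08 km + 22.32 km = 59.5 km.

59.5 km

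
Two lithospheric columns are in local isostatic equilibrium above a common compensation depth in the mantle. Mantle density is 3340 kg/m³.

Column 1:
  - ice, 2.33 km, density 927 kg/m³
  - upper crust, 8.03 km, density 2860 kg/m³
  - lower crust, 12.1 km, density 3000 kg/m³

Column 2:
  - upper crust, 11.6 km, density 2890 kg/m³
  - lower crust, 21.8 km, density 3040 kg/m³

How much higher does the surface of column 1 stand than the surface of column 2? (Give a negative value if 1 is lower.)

0.548 km

For any compensation level in the mantle, the mantle terms cancel and isostasy reduces to e = (Σt_1 − Σt_2) − (Σ(ρt)_1 − Σ(ρt)_2) / ρ_m.
Σt_1 = 22.46 km; Σt_2 = 33.4 km; Σ(ρt)_1 = 61425.71; Σ(ρt)_2 = 99796 (in km·kg/m³).
e = (22.46 − 33.4) − (61425.71 − 99796) / 3340 = 0.548 km.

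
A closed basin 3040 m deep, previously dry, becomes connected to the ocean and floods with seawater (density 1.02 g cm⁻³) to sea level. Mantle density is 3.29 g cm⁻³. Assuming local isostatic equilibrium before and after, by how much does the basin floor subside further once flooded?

After flooding the water column is d + s deep. Its weight must equal the weight of mantle displaced by the extra subsidence s: (d + s) ρ_w = s ρ_m.
s = d ρ_w / (ρ_m − ρ_w) = 3040 m × 1.02/(3.29 − 1.02) = 1370 m.

1370 m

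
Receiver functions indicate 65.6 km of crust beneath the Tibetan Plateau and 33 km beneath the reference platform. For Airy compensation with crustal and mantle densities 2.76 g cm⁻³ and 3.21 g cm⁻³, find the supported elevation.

4.57 km

Excess crust Δ = 65.6 km − 33 km = 32.6 km, split between elevation h and root r with h + r = Δ.
Airy balance ρ_c h = (ρ_m − ρ_c) r gives r = h ρ_c/(ρ_m − ρ_c), so h (1 + ρ_c/(ρ_m − ρ_c)) = Δ, i.e. h = Δ (ρ_m − ρ_c)/ρ_m.
h = 32.6 km × 0.45/3.21 = 4.57 km.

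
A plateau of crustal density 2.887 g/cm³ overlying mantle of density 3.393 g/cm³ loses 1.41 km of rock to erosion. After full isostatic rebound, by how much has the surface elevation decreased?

0.21 km

Rebound u = e ρ_c/ρ_m = 1.41 km × 2.887/3.393 = 1.2 km.
Net surface drop = e − u = 1.41 km − 1.2 km = e (ρ_m − ρ_c)/ρ_m = 0.21 km.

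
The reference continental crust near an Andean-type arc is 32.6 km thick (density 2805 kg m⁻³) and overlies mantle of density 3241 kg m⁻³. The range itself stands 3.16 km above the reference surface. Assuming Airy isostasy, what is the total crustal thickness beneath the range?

56.1 km

Root depth r = h ρ_c / (ρ_m − ρ_c) = 3.16 km × 2805 / 436 = 20.33 km.
Total thickness = T + h + r = 32.6 km + 3.16 km + 20.33 km = 56.1 km.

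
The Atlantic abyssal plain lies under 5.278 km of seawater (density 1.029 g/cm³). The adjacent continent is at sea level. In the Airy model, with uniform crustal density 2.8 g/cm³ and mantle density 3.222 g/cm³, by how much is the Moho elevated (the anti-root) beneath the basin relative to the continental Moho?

22.2 km

For local isostatic compensation: replacing crust with seawater at the top is compensated by replacing crust with mantle at the base: d (ρ_c − ρ_w) = a (ρ_m − ρ_c).
a = d (ρ_c − ρ_w)/(ρ_m − ρ_c) = 5.278 km × 1.771/0.422 = 22.2 km.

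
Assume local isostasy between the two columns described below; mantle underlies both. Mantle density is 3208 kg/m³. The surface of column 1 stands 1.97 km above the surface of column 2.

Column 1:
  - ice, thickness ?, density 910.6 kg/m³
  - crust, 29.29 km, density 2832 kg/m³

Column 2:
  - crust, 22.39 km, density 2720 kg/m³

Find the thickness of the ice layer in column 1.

2.71 km

Take the compensation level at the base of the deeper column (depth z_c below the surface of column 1) and equate Σ ρ_i t_i down to z_c; mantle fills any gap and the z_c terms cancel.
Column 1: x×910.6 + 29.29×2832 + (z_c − 29.29 − x)×3208
Column 2: 1.97×0 + 22.39×2720 + (z_c − 1.97 − 22.39)×3208
The z_c×3208 term appears on both sides and cancels. Collect the known terms of each column as K = Σ(ρt)_known − 3208 × (depth of known layers): K_1 = 82949.28 − 3208×29.29 = −11013.04; K_2 = 60900.8 − 3208×(1.97 + 22.39) = −17246.08.
Balance: K_1 − x×(3208 − 910.6) = K_2, so x = (K_1 − K_2)/(3208 − 910.6) = 6233.04/2297.4 = 2.71 km.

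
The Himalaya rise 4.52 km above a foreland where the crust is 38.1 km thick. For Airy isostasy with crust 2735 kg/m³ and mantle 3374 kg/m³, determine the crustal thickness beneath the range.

62 km

Root depth r = h ρ_c / (ρ_m − ρ_c) = 4.52 km × 2735 / 639 = 19.35 km.
Total thickness = T + h + r = 38.1 km + 4.52 km + 19.35 km = 62 km.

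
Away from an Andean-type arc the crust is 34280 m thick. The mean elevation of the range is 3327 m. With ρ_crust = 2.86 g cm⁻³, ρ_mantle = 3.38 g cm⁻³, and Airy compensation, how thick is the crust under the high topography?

Root depth r = h ρ_c / (ρ_m − ρ_c) = 3327 m × 2.86 / 0.52 = 18300 m.
Total thickness = T + h + r = 34280 m + 3327 m + 18300 m = 55900 m.

55900 m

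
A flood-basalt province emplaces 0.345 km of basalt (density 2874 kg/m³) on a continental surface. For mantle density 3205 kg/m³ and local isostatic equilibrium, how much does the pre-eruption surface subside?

Subaerial loading: s = t ρ_load / ρ_m.
s = 0.345 km × 2874/3205 = 0.309 km.

0.309 km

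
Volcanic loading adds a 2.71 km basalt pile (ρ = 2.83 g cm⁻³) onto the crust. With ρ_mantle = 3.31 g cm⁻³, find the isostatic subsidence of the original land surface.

Subaerial loading: s = t ρ_load / ρ_m.
s = 2.71 km × 2.83/3.31 = 2.32 km.

2.32 km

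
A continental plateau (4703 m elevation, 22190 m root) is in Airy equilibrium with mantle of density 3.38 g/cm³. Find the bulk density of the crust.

ρ_c h = (ρ_m − ρ_c) r → ρ_c (h + r) = ρ_m r → ρ_c = ρ_m r / (h + r).
ρ_c = 3.38 × 22190 m / (4703 m + 22190 m) = 2.79 g/cm³.

2.79 g/cm³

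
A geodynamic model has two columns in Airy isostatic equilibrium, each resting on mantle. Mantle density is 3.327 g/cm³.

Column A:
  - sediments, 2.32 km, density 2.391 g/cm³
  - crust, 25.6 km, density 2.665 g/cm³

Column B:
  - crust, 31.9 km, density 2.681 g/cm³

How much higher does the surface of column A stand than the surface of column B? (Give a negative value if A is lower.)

For any compensation level in the mantle, the mantle terms cancel and isostasy reduces to e = (Σt_A − Σt_B) − (Σ(ρt)_A − Σ(ρt)_B) / ρ_m.
Σt_A = 27.92 km; Σt_B = 31.9 km; Σ(ρt)_A = 73.77112; Σ(ρt)_B = 85.5239 (in km·g/cm³).
e = (27.92 − 31.9) − (73.77112 − 85.5239) / 3.327 = −0.447 km.

−0.447 km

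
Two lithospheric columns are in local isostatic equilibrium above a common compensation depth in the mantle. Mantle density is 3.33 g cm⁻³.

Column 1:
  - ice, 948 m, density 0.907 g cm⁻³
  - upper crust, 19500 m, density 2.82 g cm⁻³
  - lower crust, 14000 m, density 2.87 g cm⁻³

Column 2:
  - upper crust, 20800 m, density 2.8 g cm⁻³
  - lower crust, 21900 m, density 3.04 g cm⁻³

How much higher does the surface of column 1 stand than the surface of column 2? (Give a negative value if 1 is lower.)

For any compensation level in the mantle, the mantle terms cancel and isostasy reduces to e = (Σt_1 − Σt_2) − (Σ(ρt)_1 − Σ(ρt)_2) / ρ_m.
Σt_1 = 34448 m; Σt_2 = 42700 m; Σ(ρt)_1 = 96029.836; Σ(ρt)_2 = 124816 (in m·g cm⁻³).
e = (34448 − 42700) − (96029.836 − 124816) / 3.33 = 392 m.

392 m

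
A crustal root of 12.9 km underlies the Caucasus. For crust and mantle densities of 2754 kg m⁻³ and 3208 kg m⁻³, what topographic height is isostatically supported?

Balancing pressure at the compensation depth: ρ_c h = (ρ_m − ρ_c) r.
h = r (ρ_m − ρ_c) / ρ_c = 12.9 km × (3208 − 2754) / 2754 = 2.13 km.

2.13 km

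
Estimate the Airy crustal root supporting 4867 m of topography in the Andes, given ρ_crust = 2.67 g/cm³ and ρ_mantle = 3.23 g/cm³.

23200 m

Balancing pressure at the compensation depth: the weight of the topography is balanced by the buoyancy of the root, ρ_c h = (ρ_m − ρ_c) r.
r = h · ρ_c / (ρ_m − ρ_c) = 4867 m × 2.67 / (3.23 − 2.67) = 23200 m.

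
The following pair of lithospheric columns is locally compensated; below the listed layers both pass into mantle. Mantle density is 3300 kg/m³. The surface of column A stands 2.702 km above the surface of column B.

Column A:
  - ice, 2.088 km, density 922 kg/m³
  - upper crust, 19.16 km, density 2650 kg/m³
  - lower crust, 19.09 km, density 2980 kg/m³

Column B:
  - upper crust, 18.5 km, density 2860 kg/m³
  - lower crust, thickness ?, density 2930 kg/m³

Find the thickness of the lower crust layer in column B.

Take the compensation level at the base of the deeper column (depth z_c below the surface of column A) and equate Σ ρ_i t_i down to z_c; mantle fills any gap and the z_c terms cancel.
Column A: 2.088×922 + 19.16×2650 + 19.09×2980 + (z_c − 40.338)×3300
Column B: 2.702×0 + 18.5×2860 + x×2930 + (z_c − 2.702 − 18.5 − x)×3300
The z_c×3300 term appears on both sides and cancels. Collect the known terms of each column as K = Σ(ρt)_known − 3300 × (depth of known layers): K_A = 109587.336 − 3300×40.338 = −23528.064; K_B = 52910 − 3300×(2.702 + 18.5) = −17056.6.
Balance: K_A = K_B − x×(3300 − 2930), so x = (K_B − K_A)/(3300 − 2930) = 6471.46/370 = 17.5 km.

17.5 km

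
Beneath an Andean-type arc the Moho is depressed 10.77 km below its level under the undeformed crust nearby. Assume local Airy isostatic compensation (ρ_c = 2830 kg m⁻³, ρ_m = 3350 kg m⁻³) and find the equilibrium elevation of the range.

By Archimedes' principle applied to the lithosphere: ρ_c h = (ρ_m − ρ_c) r.
h = r (ρ_m − ρ_c) / ρ_c = 10.77 km × (3350 − 2830) / 2830 = 1.98 km.

1.98 km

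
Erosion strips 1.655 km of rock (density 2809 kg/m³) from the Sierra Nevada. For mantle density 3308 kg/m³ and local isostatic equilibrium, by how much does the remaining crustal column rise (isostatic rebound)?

1.41 km

Unloading: uplift u = e ρ_c/ρ_m = 1.655 km × 2809/3308 = 1.41 km.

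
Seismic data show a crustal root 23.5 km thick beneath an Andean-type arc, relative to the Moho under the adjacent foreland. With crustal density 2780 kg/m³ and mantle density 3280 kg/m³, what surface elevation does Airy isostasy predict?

4.23 km

Equating mass per unit area of the two columns: ρ_c h = (ρ_m − ρ_c) r.
h = r (ρ_m − ρ_c) / ρ_c = 23.5 km × (3280 − 2780) / 2780 = 4.23 km.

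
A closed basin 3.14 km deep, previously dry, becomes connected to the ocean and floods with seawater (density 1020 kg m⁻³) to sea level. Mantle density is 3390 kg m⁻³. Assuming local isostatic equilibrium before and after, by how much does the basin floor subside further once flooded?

After flooding the water column is d + s deep. Its weight must equal the weight of mantle displaced by the extra subsidence s: (d + s) ρ_w = s ρ_m.
s = d ρ_w / (ρ_m − ρ_w) = 3.14 km × 1020/(3390 − 1020) = 1.35 km.

1.35 km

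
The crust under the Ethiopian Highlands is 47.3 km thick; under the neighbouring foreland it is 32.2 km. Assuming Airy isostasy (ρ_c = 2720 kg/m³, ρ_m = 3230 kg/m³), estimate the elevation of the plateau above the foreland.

2.38 km

Excess crust Δ = 47.3 km − 32.2 km = 15.1 km, split between elevation h and root r with h + r = Δ.
Airy balance ρ_c h = (ρ_m − ρ_c) r gives r = h ρ_c/(ρ_m − ρ_c), so h (1 + ρ_c/(ρ_m − ρ_c)) = Δ, i.e. h = Δ (ρ_m − ρ_c)/ρ_m.
h = 15.1 km × 510/3230 = 2.38 km.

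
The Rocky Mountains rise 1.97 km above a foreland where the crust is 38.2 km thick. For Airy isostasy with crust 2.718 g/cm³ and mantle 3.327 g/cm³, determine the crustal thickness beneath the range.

Root depth r = h ρ_c / (ρ_m − ρ_c) = 1.97 km × 2.718 / 0.609 = 8.792 km.
Total thickness = T + h + r = 38.2 km + 1.97 km + 8.792 km = 49 km.

49 km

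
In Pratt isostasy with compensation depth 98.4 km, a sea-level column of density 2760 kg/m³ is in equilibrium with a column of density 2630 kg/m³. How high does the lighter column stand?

4.86 km

ρ_ref D = ρ (D + h) → h = D (ρ_ref − ρ)/ρ.
h = 98.4 km × (2760 − 2630)/2630 = 4.86 km.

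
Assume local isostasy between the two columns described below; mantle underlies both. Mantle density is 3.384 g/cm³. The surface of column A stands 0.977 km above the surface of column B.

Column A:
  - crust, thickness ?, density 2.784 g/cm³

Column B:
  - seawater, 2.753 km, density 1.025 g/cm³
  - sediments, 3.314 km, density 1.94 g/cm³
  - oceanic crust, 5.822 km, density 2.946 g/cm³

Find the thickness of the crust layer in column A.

Take the compensation level at the base of the deeper column (depth z_c below the surface of column A) and equate Σ ρ_i t_i down to z_c; mantle fills any gap and the z_c terms cancel.
Column A: x×2.784 + (z_c − 0 − x)×3.384
Column B: 0.977×0 + 2.753×1.025 + 3.314×1.94 + 5.822×2.946 + (z_c − 0.977 − 11.889)×3.384
The z_c×3.384 term appears on both sides and cancels. Collect the known terms of each column as K = Σ(ρt)_known − 3.384 × (depth of known layers): K_A = 0 − 3.384×0 = 0; K_B = 26.402597 − 3.384×(0.977 + 11.889) = −17.135947.
Balance: K_A − x×(3.384 − 2.784) = K_B, so x = (K_A − K_B)/(3.384 − 2.784) = 17.1359/0.6 = 28.6 km.

28.6 km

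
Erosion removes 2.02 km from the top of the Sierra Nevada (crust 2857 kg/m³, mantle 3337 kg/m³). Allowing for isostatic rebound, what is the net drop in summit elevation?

0.291 km

Rebound u = e ρ_c/ρ_m = 2.02 km × 2857/3337 = 1.729 km.
Net surface drop = e − u = 2.02 km − 1.729 km = e (ρ_m − ρ_c)/ρ_m = 0.291 km.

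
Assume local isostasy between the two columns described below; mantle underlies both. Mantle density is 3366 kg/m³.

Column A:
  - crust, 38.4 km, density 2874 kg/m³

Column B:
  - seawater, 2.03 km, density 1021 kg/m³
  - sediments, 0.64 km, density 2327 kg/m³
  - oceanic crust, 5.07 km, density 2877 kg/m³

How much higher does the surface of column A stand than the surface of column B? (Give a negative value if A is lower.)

3.26 km

For any compensation level in the mantle, the mantle terms cancel and isostasy reduces to e = (Σt_A − Σt_B) − (Σ(ρt)_A − Σ(ρt)_B) / ρ_m.
Σt_A = 38.4 km; Σt_B = 7.74 km; Σ(ρt)_A = 110361.6; Σ(ρt)_B = 18148.3 (in km·kg/m³).
e = (38.4 − 7.74) − (110361.6 − 18148.3) / 3366 = 3.26 km.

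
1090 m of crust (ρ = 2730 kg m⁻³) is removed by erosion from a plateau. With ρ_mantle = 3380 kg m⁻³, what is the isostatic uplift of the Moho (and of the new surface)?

880 m

Unloading: uplift u = e ρ_c/ρ_m = 1090 m × 2730/3380 = 880 m.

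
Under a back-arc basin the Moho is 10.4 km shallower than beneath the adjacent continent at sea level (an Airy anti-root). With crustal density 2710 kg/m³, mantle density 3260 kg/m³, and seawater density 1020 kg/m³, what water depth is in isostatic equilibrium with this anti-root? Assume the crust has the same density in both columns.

Replacing a thickness d of crust by seawater at the top must be balanced by replacing crust with mantle at the base: d (ρ_c − ρ_w) = a (ρ_m − ρ_c).
d = a (ρ_m − ρ_c)/(ρ_c − ρ_w) = 10.4 km × 550/1690 = 3.38 km.

3.38 km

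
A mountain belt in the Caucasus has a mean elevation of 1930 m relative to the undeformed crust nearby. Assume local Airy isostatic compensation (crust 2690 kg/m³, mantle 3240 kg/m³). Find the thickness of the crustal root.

Equating mass per unit area of the two columns: the weight of the topography is balanced by the buoyancy of the root, ρ_c h = (ρ_m − ρ_c) r.
r = h · ρ_c / (ρ_m − ρ_c) = 1930 m × 2690 / (3240 − 2690) = 9440 m.

9440 m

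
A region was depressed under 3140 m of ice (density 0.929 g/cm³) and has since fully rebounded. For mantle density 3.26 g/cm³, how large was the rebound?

895 m

Removing the load lets mantle flow back in; uplift u satisfies ρ_ice t = ρ_m u.
u = t ρ_ice/ρ_m = 3140 m × 0.929/3.26 = 895 m.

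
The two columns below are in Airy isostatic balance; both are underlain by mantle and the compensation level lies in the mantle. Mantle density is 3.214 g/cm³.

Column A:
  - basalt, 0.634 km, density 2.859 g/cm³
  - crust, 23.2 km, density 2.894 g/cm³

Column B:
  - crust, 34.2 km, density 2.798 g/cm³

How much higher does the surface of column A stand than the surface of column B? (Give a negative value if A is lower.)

−2.05 km

For any compensation level in the mantle, the mantle terms cancel and isostasy reduces to e = (Σt_A − Σt_B) − (Σ(ρt)_A − Σ(ρt)_B) / ρ_m.
Σt_A = 23.834 km; Σt_B = 34.2 km; Σ(ρt)_A = 68.953406; Σ(ρt)_B = 95.6916 (in km·g/cm³).
e = (23.834 − 34.2) − (68.953406 − 95.6916) / 3.214 = −2.05 km.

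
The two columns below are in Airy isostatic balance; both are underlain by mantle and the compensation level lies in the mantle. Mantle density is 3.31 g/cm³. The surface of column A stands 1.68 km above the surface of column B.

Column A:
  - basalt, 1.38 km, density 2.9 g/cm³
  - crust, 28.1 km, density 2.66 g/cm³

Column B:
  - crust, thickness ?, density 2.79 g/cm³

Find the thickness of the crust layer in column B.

Take the compensation level at the base of the deeper column (depth z_c below the surface of column A) and equate Σ ρ_i t_i down to z_c; mantle fills any gap and the z_c terms cancel.
Column A: 1.38×2.9 + 28.1×2.66 + (z_c − 29.48)×3.31
Column B: 1.68×0 + x×2.79 + (z_c − 1.68 − 0 − x)×3.31
The z_c×3.31 term appears on both sides and cancels. Collect the known terms of each column as K = Σ(ρt)_known − 3.31 × (depth of known layers): K_A = 78.748 − 3.31×29.48 = −18.8308; K_B = 0 − 3.31×(1.68 + 0) = −5.5608.
Balance: K_A = K_B − x×(3.31 − 2.79), so x = (K_B − K_A)/(3.31 − 2.79) = 13.27/0.52 = 25.5 km.

25.5 km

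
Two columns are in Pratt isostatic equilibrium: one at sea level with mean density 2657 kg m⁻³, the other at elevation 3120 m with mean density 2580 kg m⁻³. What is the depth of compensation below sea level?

ρ_ref D = ρ (D + h) → D (ρ_ref − ρ) = ρ h.
D = ρ h/(ρ_ref − ρ) = 2580 × 3120 m/(2657 − 2580) = 105000 m.

105000 m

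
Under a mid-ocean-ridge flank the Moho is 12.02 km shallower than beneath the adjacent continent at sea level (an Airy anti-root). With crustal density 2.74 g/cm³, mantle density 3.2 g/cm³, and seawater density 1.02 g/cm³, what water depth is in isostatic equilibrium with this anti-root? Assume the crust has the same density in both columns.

Replacing a thickness d of crust by seawater at the top must be balanced by replacing crust with mantle at the base: d (ρ_c − ρ_w) = a (ρ_m − ρ_c).
d = a (ρ_m − ρ_c)/(ρ_c − ρ_w) = 12.02 km × 0.46/1.72 = 3.21 km.

3.21 km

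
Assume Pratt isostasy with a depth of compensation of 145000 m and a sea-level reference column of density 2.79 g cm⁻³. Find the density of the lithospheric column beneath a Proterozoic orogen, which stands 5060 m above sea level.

2.7 g cm⁻³

Pratt balance: ρ_ref D = ρ (D + h).
ρ = ρ_ref D/(D + h) = 2.79 × 145000 m/(145000 m + 5060 m) = 2.7 g cm⁻³.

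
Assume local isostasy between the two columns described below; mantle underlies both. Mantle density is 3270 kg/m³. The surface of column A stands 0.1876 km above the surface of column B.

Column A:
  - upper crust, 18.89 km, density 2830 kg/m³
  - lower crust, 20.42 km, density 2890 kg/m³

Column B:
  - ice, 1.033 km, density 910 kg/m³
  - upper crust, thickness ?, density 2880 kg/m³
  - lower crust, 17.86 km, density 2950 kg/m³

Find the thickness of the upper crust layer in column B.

18.7 km

Take the compensation level at the base of the deeper column (depth z_c below the surface of column A) and equate Σ ρ_i t_i down to z_c; mantle fills any gap and the z_c terms cancel.
Column A: 18.89×2830 + 20.42×2890 + (z_c − 39.31)×3270
Column B: 0.1876×0 + 1.033×910 + x×2880 + 17.86×2950 + (z_c − 0.1876 − 18.893 − x)×3270
The z_c×3270 term appears on both sides and cancels. Collect the known terms of each column as K = Σ(ρt)_known − 3270 × (depth of known layers): K_A = 112472.5 − 3270×39.31 = −16071.2; K_B = 53627.03 − 3270×(0.1876 + 18.893) = −8766.532.
Balance: K_A = K_B − x×(3270 − 2880), so x = (K_B − K_A)/(3270 − 2880) = 7304.67/390 = 18.7 km.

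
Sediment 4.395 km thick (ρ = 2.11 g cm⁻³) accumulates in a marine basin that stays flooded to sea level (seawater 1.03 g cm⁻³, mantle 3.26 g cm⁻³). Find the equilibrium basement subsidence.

2.13 km

Submarine loading: the sediment displaces seawater, and the subsidence is in turn flooded, so s (ρ_m − ρ_w) = t (ρ_sed − ρ_w).
s = 4.395 km × (2.11 − 1.03) / (3.26 − 1.03) = 2.13 km.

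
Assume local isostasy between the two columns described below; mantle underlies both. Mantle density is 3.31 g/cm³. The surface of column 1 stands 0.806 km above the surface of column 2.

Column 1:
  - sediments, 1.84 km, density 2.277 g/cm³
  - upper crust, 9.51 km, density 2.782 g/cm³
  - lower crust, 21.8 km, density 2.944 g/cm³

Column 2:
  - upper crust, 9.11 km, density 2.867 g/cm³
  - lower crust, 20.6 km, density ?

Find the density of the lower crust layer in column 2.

2.91 g/cm³

Take the compensation level at the base of the deeper column (depth z_c below the surface of column 1) and equate Σ ρ_i t_i down to z_c; mantle fills any gap and the z_c terms cancel.
Column 1: 1.84×2.277 + 9.51×2.782 + 21.8×2.944 + (z_c − 33.15)×3.31
Column 2: 0.806×0 + 9.11×2.867 + 20.6×ρ + (z_c − 0.806 − 29.71)×3.31
The z_c×3.31 term appears on both sides and cancels. Collect the known terms of each column as K = Σ(ρt)_known − 3.31 × (depth of known layers): K_1 = 94.8257 − 3.31×33.15 = −14.9008; K_2 = 26.11837 − 3.31×(0.806 + 29.71) = −74.88959.
Balance: K_1 = K_2 + 20.6×ρ, so ρ = (K_1 − K_2)/20.6 = 59.9888/20.6 = 2.91 g/cm³.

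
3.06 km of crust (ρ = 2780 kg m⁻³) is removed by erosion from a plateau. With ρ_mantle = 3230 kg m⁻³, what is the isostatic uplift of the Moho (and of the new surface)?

Unloading: uplift u = e ρ_c/ρ_m = 3.06 km × 2780/3230 = 2.63 km.

2.63 km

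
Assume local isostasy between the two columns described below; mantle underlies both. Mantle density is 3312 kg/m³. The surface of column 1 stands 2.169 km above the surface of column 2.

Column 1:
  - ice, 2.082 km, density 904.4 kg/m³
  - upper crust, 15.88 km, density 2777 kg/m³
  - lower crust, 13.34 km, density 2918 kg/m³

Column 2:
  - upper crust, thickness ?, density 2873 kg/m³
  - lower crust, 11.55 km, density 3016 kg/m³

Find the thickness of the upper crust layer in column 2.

Take the compensation level at the base of the deeper column (depth z_c below the surface of column 1) and equate Σ ρ_i t_i down to z_c; mantle fills any gap and the z_c terms cancel.
Column 1: 2.082×904.4 + 15.88×2777 + 13.34×2918 + (z_c − 31.302)×3312
Column 2: 2.169×0 + x×2873 + 11.55×3016 + (z_c − 2.169 − 11.55 − x)×3312
The z_c×3312 term appears on both sides and cancels. Collect the known terms of each column as K = Σ(ρt)_known − 3312 × (depth of known layers): K_1 = 84907.8408 − 3312×31.302 = −18764.3832; K_2 = 34834.8 − 3312×(2.169 + 11.55) = −10602.528.
Balance: K_1 = K_2 − x×(3312 − 2873), so x = (K_2 − K_1)/(3312 − 2873) = 8161.86/439 = 18.6 km.

18.6 km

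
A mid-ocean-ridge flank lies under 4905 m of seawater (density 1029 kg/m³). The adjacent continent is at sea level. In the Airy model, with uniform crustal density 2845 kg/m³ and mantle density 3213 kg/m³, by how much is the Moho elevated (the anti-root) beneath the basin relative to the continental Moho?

By Archimedes' principle applied to the lithosphere: replacing crust with seawater at the top is compensated by replacing crust with mantle at the base: d (ρ_c − ρ_w) = a (ρ_m − ρ_c).
a = d (ρ_c − ρ_w)/(ρ_m − ρ_c) = 4905 m × 1816/368 = 24200 m.

24200 m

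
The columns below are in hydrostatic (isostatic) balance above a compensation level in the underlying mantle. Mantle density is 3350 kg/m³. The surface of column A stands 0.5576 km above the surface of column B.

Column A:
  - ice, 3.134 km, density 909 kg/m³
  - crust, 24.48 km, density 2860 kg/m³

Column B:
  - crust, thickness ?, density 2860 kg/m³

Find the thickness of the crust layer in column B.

36.3 km

Take the compensation level at the base of the deeper column (depth z_c below the surface of column A) and equate Σ ρ_i t_i down to z_c; mantle fills any gap and the z_c terms cancel.
Column A: 3.134×909 + 24.48×2860 + (z_c − 27.614)×3350
Column B: 0.5576×0 + x×2860 + (z_c − 0.5576 − 0 − x)×3350
The z_c×3350 term appears on both sides and cancels. Collect the known terms of each column as K = Σ(ρt)_known − 3350 × (depth of known layers): K_A = 72861.606 − 3350×27.614 = −19645.294; K_B = 0 − 3350×(0.5576 + 0) = −1867.96.
Balance: K_A = K_B − x×(3350 − 2860), so x = (K_B − K_A)/(3350 − 2860) = 17777.3/490 = 36.3 km.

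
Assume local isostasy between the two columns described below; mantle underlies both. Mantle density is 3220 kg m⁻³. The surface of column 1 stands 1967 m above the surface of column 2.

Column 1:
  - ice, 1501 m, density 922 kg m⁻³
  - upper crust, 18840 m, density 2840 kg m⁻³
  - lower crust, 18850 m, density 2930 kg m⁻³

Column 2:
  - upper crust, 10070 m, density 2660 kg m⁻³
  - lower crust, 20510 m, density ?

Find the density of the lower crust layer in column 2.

Take the compensation level at the base of the deeper column (depth z_c below the surface of column 1) and equate Σ ρ_i t_i down to z_c; mantle fills any gap and the z_c terms cancel.
Column 1: 1501×922 + 18840×2840 + 18850×2930 + (z_c − 39191)×3220
Column 2: 1967×0 + 10070×2660 + 20510×ρ + (z_c − 1967 − 30580)×3220
The z_c×3220 term appears on both sides and cancels. Collect the known terms of each column as K = Σ(ρt)_known − 3220 × (depth of known layers): K_1 = 110120022 − 3220×39191 = −16074998; K_2 = 26786200 − 3220×(1967 + 30580) = −78015140.
Balance: K_1 = K_2 + 20510×ρ, so ρ = (K_1 − K_2)/20510 = 61940100/20510 = 3020 kg m⁻³.

3020 kg m⁻³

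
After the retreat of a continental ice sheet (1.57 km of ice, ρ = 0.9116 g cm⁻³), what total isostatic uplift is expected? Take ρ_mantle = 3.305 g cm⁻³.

0.433 km

Removing the load lets mantle flow back in; uplift u satisfies ρ_ice t = ρ_m u.
u = t ρ_ice/ρ_m = 1.57 km × 0.9116/3.305 = 0.433 km.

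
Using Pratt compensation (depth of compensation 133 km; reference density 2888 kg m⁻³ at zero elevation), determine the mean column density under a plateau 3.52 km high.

2810 kg m⁻³

Pratt balance: ρ_ref D = ρ (D + h).
ρ = ρ_ref D/(D + h) = 2888 × 133 km/(133 km + 3.52 km) = 2810 kg m⁻³.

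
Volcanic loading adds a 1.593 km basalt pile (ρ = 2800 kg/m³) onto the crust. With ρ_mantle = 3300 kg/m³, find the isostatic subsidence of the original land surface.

Subaerial loading: s = t ρ_load / ρ_m.
s = 1.593 km × 2800/3300 = 1.35 km.

1.35 km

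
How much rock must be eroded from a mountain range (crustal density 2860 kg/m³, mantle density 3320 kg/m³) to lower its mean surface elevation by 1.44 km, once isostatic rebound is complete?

Net drop Δ = e − u = e − e ρ_c/ρ_m = e (ρ_m − ρ_c)/ρ_m.
e = Δ ρ_m/(ρ_m − ρ_c) = 1.44 km × 3320/460 = 10.4 km.

10.4 km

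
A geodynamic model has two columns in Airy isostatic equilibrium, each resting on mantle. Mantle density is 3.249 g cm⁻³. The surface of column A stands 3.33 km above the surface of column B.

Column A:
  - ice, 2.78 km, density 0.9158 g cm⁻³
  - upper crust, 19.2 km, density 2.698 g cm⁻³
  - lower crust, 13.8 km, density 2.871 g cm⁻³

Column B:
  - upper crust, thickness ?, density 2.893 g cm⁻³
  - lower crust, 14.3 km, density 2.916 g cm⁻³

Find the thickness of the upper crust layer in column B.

18.8 km

Take the compensation level at the base of the deeper column (depth z_c below the surface of column A) and equate Σ ρ_i t_i down to z_c; mantle fills any gap and the z_c terms cancel.
Column A: 2.78×0.9158 + 19.2×2.698 + 13.8×2.871 + (z_c − 35.78)×3.249
Column B: 3.33×0 + x×2.893 + 14.3×2.916 + (z_c − 3.33 − 14.3 − x)×3.249
The z_c×3.249 term appears on both sides and cancels. Collect the known terms of each column as K = Σ(ρt)_known − 3.249 × (depth of known layers): K_A = 93.967324 − 3.249×35.78 = −22.281896; K_B = 41.6988 − 3.249×(3.33 + 14.3) = −15.58107.
Balance: K_A = K_B − x×(3.249 − 2.893), so x = (K_B − K_A)/(3.249 − 2.893) = 6.70083/0.356 = 18.8 km.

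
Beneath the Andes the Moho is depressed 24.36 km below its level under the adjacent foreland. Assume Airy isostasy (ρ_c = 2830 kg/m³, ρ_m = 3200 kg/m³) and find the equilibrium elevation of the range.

3.18 km

By Archimedes' principle applied to the lithosphere: ρ_c h = (ρ_m − ρ_c) r.
h = r (ρ_m − ρ_c) / ρ_c = 24.36 km × (3200 − 2830) / 2830 = 3.18 km.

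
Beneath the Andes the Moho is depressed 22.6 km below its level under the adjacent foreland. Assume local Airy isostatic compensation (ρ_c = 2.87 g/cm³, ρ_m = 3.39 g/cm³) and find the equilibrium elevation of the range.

For local isostatic compensation: ρ_c h = (ρ_m − ρ_c) r.
h = r (ρ_m − ρ_c) / ρ_c = 22.6 km × (3.39 − 2.87) / 2.87 = 4.09 km.

4.09 km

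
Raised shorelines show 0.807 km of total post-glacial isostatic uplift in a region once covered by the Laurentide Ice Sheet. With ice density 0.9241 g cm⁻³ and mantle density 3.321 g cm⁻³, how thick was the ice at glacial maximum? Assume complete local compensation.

2.9 km

u = t ρ_ice/ρ_m → t = u ρ_m/ρ_ice = 0.807 km × 3.321/0.9241 = 2.9 km.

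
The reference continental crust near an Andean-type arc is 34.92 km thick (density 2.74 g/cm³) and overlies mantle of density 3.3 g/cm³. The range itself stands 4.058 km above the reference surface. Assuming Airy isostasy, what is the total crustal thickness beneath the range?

58.8 km

Root depth r = h ρ_c / (ρ_m − ρ_c) = 4.058 km × 2.74 / 0.56 = 19.86 km.
Total thickness = T + h + r = 34.92 km + 4.058 km + 19.86 km = 58.8 km.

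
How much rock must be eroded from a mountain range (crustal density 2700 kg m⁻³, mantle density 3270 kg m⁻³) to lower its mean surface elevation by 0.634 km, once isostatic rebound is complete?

3.64 km

Net drop Δ = e − u = e − e ρ_c/ρ_m = e (ρ_m − ρ_c)/ρ_m.
e = Δ ρ_m/(ρ_m − ρ_c) = 0.634 km × 3270/570 = 3.64 km.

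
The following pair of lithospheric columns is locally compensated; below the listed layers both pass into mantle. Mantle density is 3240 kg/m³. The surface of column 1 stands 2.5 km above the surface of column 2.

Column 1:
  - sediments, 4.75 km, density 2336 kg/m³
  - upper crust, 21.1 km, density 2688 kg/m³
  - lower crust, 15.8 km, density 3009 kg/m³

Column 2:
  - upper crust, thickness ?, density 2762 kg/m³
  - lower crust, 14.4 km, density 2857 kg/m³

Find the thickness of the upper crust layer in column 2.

Take the compensation level at the base of the deeper column (depth z_c below the surface of column 1) and equate Σ ρ_i t_i down to z_c; mantle fills any gap and the z_c terms cancel.
Column 1: 4.75×2336 + 21.1×2688 + 15.8×3009 + (z_c − 41.65)×3240
Column 2: 2.5×0 + x×2762 + 14.4×2857 + (z_c − 2.5 − 14.4 − x)×3240
The z_c×3240 term appears on both sides and cancels. Collect the known terms of each column as K = Σ(ρt)_known − 3240 × (depth of known layers): K_1 = 115355 − 3240×41.65 = −19591; K_2 = 41140.8 − 3240×(2.5 + 14.4) = −13615.2.
Balance: K_1 = K_2 − x×(3240 − 2762), so x = (K_2 − K_1)/(3240 − 2762) = 5975.8/478 = 12.5 km.

12.5 km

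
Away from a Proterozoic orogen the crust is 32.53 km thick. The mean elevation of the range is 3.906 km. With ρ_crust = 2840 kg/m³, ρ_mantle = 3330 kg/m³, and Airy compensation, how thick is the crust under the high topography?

59.1 km

Root depth r = h ρ_c / (ρ_m − ρ_c) = 3.906 km × 2840 / 490 = 22.64 km.
Total thickness = T + h + r = 32.53 km + 3.906 km + 22.64 km = 59.1 km.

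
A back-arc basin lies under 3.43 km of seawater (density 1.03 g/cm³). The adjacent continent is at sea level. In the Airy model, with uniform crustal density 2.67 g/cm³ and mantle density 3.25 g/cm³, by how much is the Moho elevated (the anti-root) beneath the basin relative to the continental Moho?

Balancing pressure at the compensation depth: replacing crust with seawater at the top is compensated by replacing crust with mantle at the base: d (ρ_c − ρ_w) = a (ρ_m − ρ_c).
a = d (ρ_c − ρ_w)/(ρ_m − ρ_c) = 3.43 km × 1.64/0.58 = 9.7 km.

9.7 km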